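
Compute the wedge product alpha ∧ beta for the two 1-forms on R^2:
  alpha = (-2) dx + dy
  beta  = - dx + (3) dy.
alpha ∧ beta = (-5) dx ∧ dy

Distribute the wedge, using dx_i ∧ dx_j = -dx_j ∧ dx_i and dx_i ∧ dx_i = 0. For each pair (i, j) with i < j, the coefficient of dx_i ∧ dx_j in alpha ∧ beta is (alpha_i * beta_j - alpha_j * beta_i). Collecting: alpha ∧ beta = (-5) dx ∧ dy.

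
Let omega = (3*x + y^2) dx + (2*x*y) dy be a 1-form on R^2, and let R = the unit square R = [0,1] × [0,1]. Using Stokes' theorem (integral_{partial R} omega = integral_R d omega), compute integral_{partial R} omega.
integral_(partial R) omega = 0

Stokes: integral_partial_R omega = integral_R d omega with d omega = (∂Q/∂x - ∂P/∂y) dx ∧ dy.
  ∂Q/∂x = 2*y
  ∂P/∂y = 2*y
  integrand = ∂Q/∂x - ∂P/∂y = 0.
Integrating over R: integral_0^1 integral_0^1 (0) dx dy = 0.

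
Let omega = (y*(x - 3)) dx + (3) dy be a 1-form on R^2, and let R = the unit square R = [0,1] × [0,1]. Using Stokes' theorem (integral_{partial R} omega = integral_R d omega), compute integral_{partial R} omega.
integral_(partial R) omega = 5/2

Stokes: integral_partial_R omega = integral_R d omega with d omega = (∂Q/∂x - ∂P/∂y) dx ∧ dy.
  ∂Q/∂x = 0
  ∂P/∂y = x - 3
  integrand = ∂Q/∂x - ∂P/∂y = 3 - x.
Integrating over R: integral_0^1 integral_0^1 (3 - x) dx dy = 5/2.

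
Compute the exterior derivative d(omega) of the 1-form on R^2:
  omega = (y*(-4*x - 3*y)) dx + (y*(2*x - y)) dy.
d(omega) = (4*x + 8*y) dx ∧ dy

For a 1-form omega = sum_i f_i dx_i, the exterior derivative is
  d(omega) = sum_{i < j} (∂f_j/∂x_i - ∂f_i/∂x_j) dx_i ∧ dx_j.
  coefficient of dx ∧ dy: ∂f_2/∂x - ∂f_1/∂y = ∂(y*(2*x - y))/∂x - ∂(y*(-4*x - 3*y))/∂y = 4*x + 8*y
Assembling: d(omega) = (4*x + 8*y) dx ∧ dy.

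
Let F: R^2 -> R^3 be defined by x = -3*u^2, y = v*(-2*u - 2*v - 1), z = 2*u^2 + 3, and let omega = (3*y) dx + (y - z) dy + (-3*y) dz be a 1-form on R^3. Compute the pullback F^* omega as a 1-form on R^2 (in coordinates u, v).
F^* omega = (2*v*(32*u^2 + 32*u*v + 15*u + 2*v^2 + v + 3)) du + (4*u^3 + 12*u^2*v + 2*u^2 + 12*u*v^2 + 4*u*v + 6*u + 8*v^3 + 6*v^2 + 13*v + 3) dv

Using F^*(f dg) = (f ∘ F) d(g ∘ F), substitute each coordinate x_i by F_i(u, v) in f_i, and replace dx_i by d F_i = (∂F_i/∂u) du + (∂F_i/∂v) dv.
  For the x component: f_1(F) = 3*v*(-2*u - 2*v - 1); d F_1 = (-6*u) du + (0) dv
  For the y component: f_2(F) = -2*u^2 - 2*u*v - 2*v^2 - v - 3; d F_2 = (-2*v) du + (-2*u - 4*v - 1) dv
  For the z component: f_3(F) = 3*v*(2*u + 2*v + 1); d F_3 = (4*u) du + (0) dv
Combining and collecting du, dv coefficients:
  coeff of du: 2*v*(32*u^2 + 32*u*v + 15*u + 2*v^2 + v + 3)
  coeff of dv: 4*u^3 + 12*u^2*v + 2*u^2 + 12*u*v^2 + 4*u*v + 6*u + 8*v^3 + 6*v^2 + 13*v + 3
F^* omega = (2*v*(32*u^2 + 32*u*v + 15*u + 2*v^2 + v + 3)) du + (4*u^3 + 12*u^2*v + 2*u^2 + 12*u*v^2 + 4*u*v + 6*u + 8*v^3 + 6*v^2 + 13*v + 3) dv.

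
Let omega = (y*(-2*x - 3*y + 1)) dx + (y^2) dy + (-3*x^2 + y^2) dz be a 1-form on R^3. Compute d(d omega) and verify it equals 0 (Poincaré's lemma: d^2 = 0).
d(d omega) = 0

Step 1: d omega = sum_{i<j} (∂f_j/∂x_i - ∂f_i/∂x_j) dx_i ∧ dx_j:
  coeff of dx ∧ dy: 2*x + 6*y - 1
  coeff of dx ∧ dz: -6*x
  coeff of dy ∧ dz: 2*y
Step 2: Apply d again to each 2-form coefficient. The only possible 3-form in R^3 is dx ∧ dy ∧ dz, with coefficient
  ∂(coeff of dy∧dz)/∂x - ∂(coeff of dx∧dz)/∂y + ∂(coeff of dx∧dy)/∂z
  = ∂/∂x (2*y) - ∂/∂y (-6*x) + ∂/∂z (2*x + 6*y - 1).
Each of these terms simplifies to sums of mixed partials that cancel in pairs. The result is 0 (by equality of mixed partials for smooth functions — Schwarz / Clairaut).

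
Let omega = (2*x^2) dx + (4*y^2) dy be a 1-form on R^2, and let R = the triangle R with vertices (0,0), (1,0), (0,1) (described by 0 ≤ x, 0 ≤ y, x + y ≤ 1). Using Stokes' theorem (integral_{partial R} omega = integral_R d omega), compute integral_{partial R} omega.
integral_(partial R) omega = 0

Stokes: integral_partial_R omega = integral_R d omega with d omega = (∂Q/∂x - ∂P/∂y) dx ∧ dy.
  ∂Q/∂x = 0
  ∂P/∂y = 0
  integrand = ∂Q/∂x - ∂P/∂y = 0.
Integrating over R: integral_0^1 integral_0^{1-x} (0) dy dx = 0.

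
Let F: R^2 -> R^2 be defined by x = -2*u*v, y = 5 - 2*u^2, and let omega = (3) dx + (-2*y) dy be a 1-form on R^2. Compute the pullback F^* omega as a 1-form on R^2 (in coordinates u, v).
F^* omega = (-16*u^3 + 40*u - 6*v) du + (-6*u) dv

Using F^*(f dg) = (f ∘ F) d(g ∘ F), substitute each coordinate x_i by F_i(u, v) in f_i, and replace dx_i by d F_i = (∂F_i/∂u) du + (∂F_i/∂v) dv.
  For the x component: f_1(F) = 3; d F_1 = (-2*v) du + (-2*u) dv
  For the y component: f_2(F) = 4*u^2 - 10; d F_2 = (-4*u) du + (0) dv
Combining and collecting du, dv coefficients:
  coeff of du: -16*u^3 + 40*u - 6*v
  coeff of dv: -6*u
F^* omega = (-16*u^3 + 40*u - 6*v) du + (-6*u) dv.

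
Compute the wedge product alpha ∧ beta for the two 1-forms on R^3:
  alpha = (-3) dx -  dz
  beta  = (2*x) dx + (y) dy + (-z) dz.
alpha ∧ beta = (-3*y) dx ∧ dy + (2*x + 3*z) dx ∧ dz + (y) dy ∧ dz

Distribute the wedge, using dx_i ∧ dx_j = -dx_j ∧ dx_i and dx_i ∧ dx_i = 0. For each pair (i, j) with i < j, the coefficient of dx_i ∧ dx_j in alpha ∧ beta is (alpha_i * beta_j - alpha_j * beta_i). Collecting: alpha ∧ beta = (-3*y) dx ∧ dy + (2*x + 3*z) dx ∧ dz + (y) dy ∧ dz.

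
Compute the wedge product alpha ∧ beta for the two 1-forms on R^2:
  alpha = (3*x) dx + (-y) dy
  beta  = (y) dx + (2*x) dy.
alpha ∧ beta = (6*x^2 + y^2) dx ∧ dy

Distribute the wedge, using dx_i ∧ dx_j = -dx_j ∧ dx_i and dx_i ∧ dx_i = 0. For each pair (i, j) with i < j, the coefficient of dx_i ∧ dx_j in alpha ∧ beta is (alpha_i * beta_j - alpha_j * beta_i). Collecting: alpha ∧ beta = (6*x^2 + y^2) dx ∧ dy.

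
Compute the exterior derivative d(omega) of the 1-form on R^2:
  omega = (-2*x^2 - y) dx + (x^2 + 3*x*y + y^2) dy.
d(omega) = (2*x + 3*y + 1) dx ∧ dy

For a 1-form omega = sum_i f_i dx_i, the exterior derivative is
  d(omega) = sum_{i < j} (∂f_j/∂x_i - ∂f_i/∂x_j) dx_i ∧ dx_j.
  coefficient of dx ∧ dy: ∂f_2/∂x - ∂f_1/∂y = ∂(x^2 + 3*x*y + y^2)/∂x - ∂(-2*x^2 - y)/∂y = 2*x + 3*y + 1
Assembling: d(omega) = (2*x + 3*y + 1) dx ∧ dy.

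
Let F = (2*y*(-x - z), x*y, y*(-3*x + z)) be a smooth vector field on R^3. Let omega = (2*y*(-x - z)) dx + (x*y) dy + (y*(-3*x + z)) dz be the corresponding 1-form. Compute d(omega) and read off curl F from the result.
d(omega) = (-3*x + z) dy ∧ dz + (y) dz ∧ dx + (2*x + y + 2*z) dx ∧ dy; curl F = (-3*x + z, y, 2*x + y + 2*z)

d omega = sum_{i<j} (∂f_j/∂x_i - ∂f_i/∂x_j) dx_i ∧ dx_j. Under the identification (dy ∧ dz, dz ∧ dx, dx ∧ dy) ↔ (e_x, e_y, e_z), the coefficients are exactly the components of curl F. Compute:
  ∂R/∂y - ∂Q/∂z = (-3*x + z) - (0) = -3*x + z
  ∂P/∂z - ∂R/∂x = (-2*y) - (-3*y) = y
  ∂Q/∂x - ∂P/∂y = (y) - (-2*x - 2*z) = 2*x + y + 2*z.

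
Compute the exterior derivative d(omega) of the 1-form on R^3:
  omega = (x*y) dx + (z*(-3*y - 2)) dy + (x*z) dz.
d(omega) = (-x) dx ∧ dy + (z) dx ∧ dz + (3*y + 2) dy ∧ dz

For a 1-form omega = sum_i f_i dx_i, the exterior derivative is
  d(omega) = sum_{i < j} (∂f_j/∂x_i - ∂f_i/∂x_j) dx_i ∧ dx_j.
  coefficient of dx ∧ dy: ∂f_2/∂x - ∂f_1/∂y = ∂(z*(-3*y - 2))/∂x - ∂(x*y)/∂y = -x
  coefficient of dx ∧ dz: ∂f_3/∂x - ∂f_1/∂z = ∂(x*z)/∂x - ∂(x*y)/∂z = z
  coefficient of dy ∧ dz: ∂f_3/∂y - ∂f_2/∂z = ∂(x*z)/∂y - ∂(z*(-3*y - 2))/∂z = 3*y + 2
Assembling: d(omega) = (-x) dx ∧ dy + (z) dx ∧ dz + (3*y + 2) dy ∧ dz.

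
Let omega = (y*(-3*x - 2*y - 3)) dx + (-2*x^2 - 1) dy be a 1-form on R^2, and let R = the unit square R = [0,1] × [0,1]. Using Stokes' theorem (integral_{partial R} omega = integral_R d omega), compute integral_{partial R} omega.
integral_(partial R) omega = 9/2

Stokes: integral_partial_R omega = integral_R d omega with d omega = (∂Q/∂x - ∂P/∂y) dx ∧ dy.
  ∂Q/∂x = -4*x
  ∂P/∂y = -3*x - 4*y - 3
  integrand = ∂Q/∂x - ∂P/∂y = -x + 4*y + 3.
Integrating over R: integral_0^1 integral_0^1 (-x + 4*y + 3) dx dy = 9/2.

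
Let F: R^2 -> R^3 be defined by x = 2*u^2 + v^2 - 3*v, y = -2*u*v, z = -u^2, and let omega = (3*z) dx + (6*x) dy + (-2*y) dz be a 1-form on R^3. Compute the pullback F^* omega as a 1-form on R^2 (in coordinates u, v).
F^* omega = (-12*u^3 - 32*u^2*v - 12*v^3 + 36*v^2) du + (3*u*(-8*u^2 - 2*u*v + 3*u - 4*v^2 + 12*v)) dv

Using F^*(f dg) = (f ∘ F) d(g ∘ F), substitute each coordinate x_i by F_i(u, v) in f_i, and replace dx_i by d F_i = (∂F_i/∂u) du + (∂F_i/∂v) dv.
  For the x component: f_1(F) = -3*u^2; d F_1 = (4*u) du + (2*v - 3) dv
  For the y component: f_2(F) = 12*u^2 + 6*v^2 - 18*v; d F_2 = (-2*v) du + (-2*u) dv
  For the z component: f_3(F) = 4*u*v; d F_3 = (-2*u) du + (0) dv
Combining and collecting du, dv coefficients:
  coeff of du: -12*u^3 - 32*u^2*v - 12*v^3 + 36*v^2
  coeff of dv: 3*u*(-8*u^2 - 2*u*v + 3*u - 4*v^2 + 12*v)
F^* omega = (-12*u^3 - 32*u^2*v - 12*v^3 + 36*v^2) du + (3*u*(-8*u^2 - 2*u*v + 3*u - 4*v^2 + 12*v)) dv.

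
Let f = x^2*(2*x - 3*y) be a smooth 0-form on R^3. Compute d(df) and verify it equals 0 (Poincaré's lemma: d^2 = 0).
d(df) = 0

Step 1: df = sum_i (∂f/∂x_i) dx_i = (6*x*(x - y)) dx + (-3*x^2) dy + (0) dz.
Step 2: Apply d again. Using the 1-form formula, the coefficient of dx ∧ dy in d(df) is ∂^2 f/∂x ∂y - ∂^2 f/∂y ∂x = (-6*x) - (-6*x) = 0 (equality of mixed partials for smooth f).
Similarly for dx ∧ dz and dy ∧ dz — all coefficients vanish. So d(df) = 0.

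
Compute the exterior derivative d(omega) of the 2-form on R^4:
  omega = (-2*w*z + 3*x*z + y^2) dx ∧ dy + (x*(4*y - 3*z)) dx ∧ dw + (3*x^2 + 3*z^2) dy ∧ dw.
d(omega) = (-2*w + 3*x) dx ∧ dy ∧ dz + (2*x - 2*z) dx ∧ dy ∧ dw + (3*x) dx ∧ dz ∧ dw + (-6*z) dy ∧ dz ∧ dw

For a 2-form omega = sum_{i<j} g_{ij} dx_i ∧ dx_j, the exterior derivative is
  d(omega) = sum_{i<j} d(g_{ij}) ∧ dx_i ∧ dx_j = sum_{i<j, k} (∂g_{ij}/∂x_k) dx_k ∧ dx_i ∧ dx_j.
Expand each term, using dx_k ∧ dx_i ∧ dx_j = sgn(permutation) dx_{(a)} ∧ dx_{(b)} ∧ dx_{(c)} with (a < b < c) sorted:
  d(-2*w*z + 3*x*z + y^2) includes (∂/∂z)(-2*w*z + 3*x*z + y^2) dz = (-2*w + 3*x) dz, which multiplied by dx ∧ dy gives (-2*w + 3*x) dx ∧ dy ∧ dz
  d(-2*w*z + 3*x*z + y^2) includes (∂/∂w)(-2*w*z + 3*x*z + y^2) dw = (-2*z) dw, which multiplied by dx ∧ dy gives (-2*z) dx ∧ dy ∧ dw
  d(x*(4*y - 3*z)) includes (∂/∂y)(x*(4*y - 3*z)) dy = (4*x) dy, which multiplied by dx ∧ dw gives (-4*x) dx ∧ dy ∧ dw
  d(x*(4*y - 3*z)) includes (∂/∂z)(x*(4*y - 3*z)) dz = (-3*x) dz, which multiplied by dx ∧ dw gives (3*x) dx ∧ dz ∧ dw
  d(3*x^2 + 3*z^2) includes (∂/∂x)(3*x^2 + 3*z^2) dx = (6*x) dx, which multiplied by dy ∧ dw gives (6*x) dx ∧ dy ∧ dw
  d(3*x^2 + 3*z^2) includes (∂/∂z)(3*x^2 + 3*z^2) dz = (6*z) dz, which multiplied by dy ∧ dw gives (-6*z) dy ∧ dz ∧ dw
Collecting like 3-forms: d(omega) = (-2*w + 3*x) dx ∧ dy ∧ dz + (2*x - 2*z) dx ∧ dy ∧ dw + (3*x) dx ∧ dz ∧ dw + (-6*z) dy ∧ dz ∧ dw.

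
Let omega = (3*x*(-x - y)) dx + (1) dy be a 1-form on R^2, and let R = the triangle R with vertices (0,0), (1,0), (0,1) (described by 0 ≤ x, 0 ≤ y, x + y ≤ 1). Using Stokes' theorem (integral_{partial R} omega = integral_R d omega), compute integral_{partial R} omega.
integral_(partial R) omega = 1/2

Stokes: integral_partial_R omega = integral_R d omega with d omega = (∂Q/∂x - ∂P/∂y) dx ∧ dy.
  ∂Q/∂x = 0
  ∂P/∂y = -3*x
  integrand = ∂Q/∂x - ∂P/∂y = 3*x.
Integrating over R: integral_0^1 integral_0^{1-x} (3*x) dy dx = 1/2.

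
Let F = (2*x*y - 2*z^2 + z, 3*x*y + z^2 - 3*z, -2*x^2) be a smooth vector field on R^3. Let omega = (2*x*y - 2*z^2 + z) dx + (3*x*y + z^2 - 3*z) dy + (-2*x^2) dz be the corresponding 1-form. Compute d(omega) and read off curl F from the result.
d(omega) = (3 - 2*z) dy ∧ dz + (4*x - 4*z + 1) dz ∧ dx + (-2*x + 3*y) dx ∧ dy; curl F = (3 - 2*z, 4*x - 4*z + 1, -2*x + 3*y)

d omega = sum_{i<j} (∂f_j/∂x_i - ∂f_i/∂x_j) dx_i ∧ dx_j. Under the identification (dy ∧ dz, dz ∧ dx, dx ∧ dy) ↔ (e_x, e_y, e_z), the coefficients are exactly the components of curl F. Compute:
  ∂R/∂y - ∂Q/∂z = (0) - (2*z - 3) = 3 - 2*z
  ∂P/∂z - ∂R/∂x = (1 - 4*z) - (-4*x) = 4*x - 4*z + 1
  ∂Q/∂x - ∂P/∂y = (3*y) - (2*x) = -2*x + 3*y.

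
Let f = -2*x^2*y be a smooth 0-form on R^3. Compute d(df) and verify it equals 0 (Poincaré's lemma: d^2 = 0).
d(df) = 0

Step 1: df = sum_i (∂f/∂x_i) dx_i = (-4*x*y) dx + (-2*x^2) dy + (0) dz.
Step 2: Apply d again. Using the 1-form formula, the coefficient of dx ∧ dy in d(df) is ∂^2 f/∂x ∂y - ∂^2 f/∂y ∂x = (-4*x) - (-4*x) = 0 (equality of mixed partials for smooth f).
Similarly for dx ∧ dz and dy ∧ dz — all coefficients vanish. So d(df) = 0.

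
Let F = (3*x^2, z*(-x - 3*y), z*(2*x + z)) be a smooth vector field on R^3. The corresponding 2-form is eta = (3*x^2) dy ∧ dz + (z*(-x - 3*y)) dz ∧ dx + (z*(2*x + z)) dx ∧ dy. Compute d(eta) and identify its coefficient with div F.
d(eta) = (8*x - z) dx ∧ dy ∧ dz; div F = 8*x - z

For a 2-form in R^3 of the form above, applying d gives a 3-form with coefficient ∂P/∂x + ∂Q/∂y + ∂R/∂z:
  ∂P/∂x = 6*x
  ∂Q/∂y = -3*z
  ∂R/∂z = 2*x + 2*z
Sum = 8*x - z, which is exactly div F.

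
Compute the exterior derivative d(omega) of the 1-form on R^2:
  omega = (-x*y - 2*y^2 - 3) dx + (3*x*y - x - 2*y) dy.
d(omega) = (x + 7*y - 1) dx ∧ dy

For a 1-form omega = sum_i f_i dx_i, the exterior derivative is
  d(omega) = sum_{i < j} (∂f_j/∂x_i - ∂f_i/∂x_j) dx_i ∧ dx_j.
  coefficient of dx ∧ dy: ∂f_2/∂x - ∂f_1/∂y = ∂(3*x*y - x - 2*y)/∂x - ∂(-x*y - 2*y^2 - 3)/∂y = x + 7*y - 1
Assembling: d(omega) = (x + 7*y - 1) dx ∧ dy.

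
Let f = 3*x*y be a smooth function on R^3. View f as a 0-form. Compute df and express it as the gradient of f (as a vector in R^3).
df = (3*y) dx + (3*x) dy + (0) dz; grad f = (3*y, 3*x, 0)

For a 0-form f, d f = (∂f/∂x) dx + (∂f/∂y) dy + (∂f/∂z) dz. The components of the vector representation are exactly the entries of grad f in Cartesian coordinates:
  ∂f/∂x = 3*y
  ∂f/∂y = 3*x
  ∂f/∂z = 0.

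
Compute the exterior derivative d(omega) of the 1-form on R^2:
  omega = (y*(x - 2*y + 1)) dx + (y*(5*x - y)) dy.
d(omega) = (-x + 9*y - 1) dx ∧ dy

For a 1-form omega = sum_i f_i dx_i, the exterior derivative is
  d(omega) = sum_{i < j} (∂f_j/∂x_i - ∂f_i/∂x_j) dx_i ∧ dx_j.
  coefficient of dx ∧ dy: ∂f_2/∂x - ∂f_1/∂y = ∂(y*(5*x - y))/∂x - ∂(y*(x - 2*y + 1))/∂y = -x + 9*y - 1
Assembling: d(omega) = (-x + 9*y - 1) dx ∧ dy.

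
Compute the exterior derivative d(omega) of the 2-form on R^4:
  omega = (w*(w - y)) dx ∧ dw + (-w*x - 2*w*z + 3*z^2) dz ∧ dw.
d(omega) = (w) dx ∧ dy ∧ dw + (-w) dx ∧ dz ∧ dw

For a 2-form omega = sum_{i<j} g_{ij} dx_i ∧ dx_j, the exterior derivative is
  d(omega) = sum_{i<j} d(g_{ij}) ∧ dx_i ∧ dx_j = sum_{i<j, k} (∂g_{ij}/∂x_k) dx_k ∧ dx_i ∧ dx_j.
Expand each term, using dx_k ∧ dx_i ∧ dx_j = sgn(permutation) dx_{(a)} ∧ dx_{(b)} ∧ dx_{(c)} with (a < b < c) sorted:
  d(w*(w - y)) includes (∂/∂y)(w*(w - y)) dy = (-w) dy, which multiplied by dx ∧ dw gives (w) dx ∧ dy ∧ dw
  d(-w*x - 2*w*z + 3*z^2) includes (∂/∂x)(-w*x - 2*w*z + 3*z^2) dx = (-w) dx, which multiplied by dz ∧ dw gives (-w) dx ∧ dz ∧ dw
Collecting like 3-forms: d(omega) = (w) dx ∧ dy ∧ dw + (-w) dx ∧ dz ∧ dw.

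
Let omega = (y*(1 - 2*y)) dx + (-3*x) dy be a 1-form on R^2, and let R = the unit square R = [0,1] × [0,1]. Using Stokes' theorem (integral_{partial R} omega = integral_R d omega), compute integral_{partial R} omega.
integral_(partial R) omega = -2

Stokes: integral_partial_R omega = integral_R d omega with d omega = (∂Q/∂x - ∂P/∂y) dx ∧ dy.
  ∂Q/∂x = -3
  ∂P/∂y = 1 - 4*y
  integrand = ∂Q/∂x - ∂P/∂y = 4*y - 4.
Integrating over R: integral_0^1 integral_0^1 (4*y - 4) dx dy = -2.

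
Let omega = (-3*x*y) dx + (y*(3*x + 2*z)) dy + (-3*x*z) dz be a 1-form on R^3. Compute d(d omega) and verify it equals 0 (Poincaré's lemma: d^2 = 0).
d(d omega) = 0

Step 1: d omega = sum_{i<j} (∂f_j/∂x_i - ∂f_i/∂x_j) dx_i ∧ dx_j:
  coeff of dx ∧ dy: 3*x + 3*y
  coeff of dx ∧ dz: -3*z
  coeff of dy ∧ dz: -2*y
Step 2: Apply d again to each 2-form coefficient. The only possible 3-form in R^3 is dx ∧ dy ∧ dz, with coefficient
  ∂(coeff of dy∧dz)/∂x - ∂(coeff of dx∧dz)/∂y + ∂(coeff of dx∧dy)/∂z
  = ∂/∂x (-2*y) - ∂/∂y (-3*z) + ∂/∂z (3*x + 3*y).
Each of these terms simplifies to sums of mixed partials that cancel in pairs. The result is 0 (by equality of mixed partials for smooth functions — Schwarz / Clairaut).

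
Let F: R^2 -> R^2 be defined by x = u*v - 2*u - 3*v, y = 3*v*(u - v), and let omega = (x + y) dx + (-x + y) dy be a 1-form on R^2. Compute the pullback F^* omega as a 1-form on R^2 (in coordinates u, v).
F^* omega = (10*u*v^2 - 4*u*v + 4*u - 12*v^3 + 12*v^2 + 6*v) du + (10*u^2*v + 4*u^2 - 24*u*v^2 - 18*u*v + 6*u + 18*v^3 - 9*v^2 + 9*v) dv

Using F^*(f dg) = (f ∘ F) d(g ∘ F), substitute each coordinate x_i by F_i(u, v) in f_i, and replace dx_i by d F_i = (∂F_i/∂u) du + (∂F_i/∂v) dv.
  For the x component: f_1(F) = 4*u*v - 2*u - 3*v^2 - 3*v; d F_1 = (v - 2) du + (u - 3) dv
  For the y component: f_2(F) = 2*u*v + 2*u - 3*v^2 + 3*v; d F_2 = (3*v) du + (3*u - 6*v) dv
Combining and collecting du, dv coefficients:
  coeff of du: 10*u*v^2 - 4*u*v + 4*u - 12*v^3 + 12*v^2 + 6*v
  coeff of dv: 10*u^2*v + 4*u^2 - 24*u*v^2 - 18*u*v + 6*u + 18*v^3 - 9*v^2 + 9*v
F^* omega = (10*u*v^2 - 4*u*v + 4*u - 12*v^3 + 12*v^2 + 6*v) du + (10*u^2*v + 4*u^2 - 24*u*v^2 - 18*u*v + 6*u + 18*v^3 - 9*v^2 + 9*v) dv.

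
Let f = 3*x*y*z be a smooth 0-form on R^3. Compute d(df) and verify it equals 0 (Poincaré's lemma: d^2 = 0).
d(df) = 0

Step 1: df = sum_i (∂f/∂x_i) dx_i = (3*y*z) dx + (3*x*z) dy + (3*x*y) dz.
Step 2: Apply d again. Using the 1-form formula, the coefficient of dx ∧ dy in d(df) is ∂^2 f/∂x ∂y - ∂^2 f/∂y ∂x = (3*z) - (3*z) = 0 (equality of mixed partials for smooth f).
Similarly for dx ∧ dz and dy ∧ dz — all coefficients vanish. So d(df) = 0.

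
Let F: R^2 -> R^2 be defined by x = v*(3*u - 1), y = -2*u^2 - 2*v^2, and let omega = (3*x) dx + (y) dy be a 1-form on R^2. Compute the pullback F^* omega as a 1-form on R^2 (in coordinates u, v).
F^* omega = (8*u^3 + 35*u*v^2 - 9*v^2) du + (v*(35*u^2 - 18*u + 8*v^2 + 3)) dv

Using F^*(f dg) = (f ∘ F) d(g ∘ F), substitute each coordinate x_i by F_i(u, v) in f_i, and replace dx_i by d F_i = (∂F_i/∂u) du + (∂F_i/∂v) dv.
  For the x component: f_1(F) = 3*v*(3*u - 1); d F_1 = (3*v) du + (3*u - 1) dv
  For the y component: f_2(F) = -2*u^2 - 2*v^2; d F_2 = (-4*u) du + (-4*v) dv
Combining and collecting du, dv coefficients:
  coeff of du: 8*u^3 + 35*u*v^2 - 9*v^2
  coeff of dv: v*(35*u^2 - 18*u + 8*v^2 + 3)
F^* omega = (8*u^3 + 35*u*v^2 - 9*v^2) du + (v*(35*u^2 - 18*u + 8*v^2 + 3)) dv.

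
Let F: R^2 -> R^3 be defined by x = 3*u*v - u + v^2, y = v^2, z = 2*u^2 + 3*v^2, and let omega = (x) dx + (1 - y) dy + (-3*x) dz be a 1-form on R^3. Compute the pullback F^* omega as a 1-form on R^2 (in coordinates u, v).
F^* omega = (-36*u^2*v + 12*u^2 - 3*u*v^2 - 6*u*v + u + 3*v^3 - v^2) du + (9*u^2*v - 3*u^2 - 45*u*v^2 + 16*u*v - 18*v^3 + 2*v) dv

Using F^*(f dg) = (f ∘ F) d(g ∘ F), substitute each coordinate x_i by F_i(u, v) in f_i, and replace dx_i by d F_i = (∂F_i/∂u) du + (∂F_i/∂v) dv.
  For the x component: f_1(F) = 3*u*v - u + v^2; d F_1 = (3*v - 1) du + (3*u + 2*v) dv
  For the y component: f_2(F) = 1 - v^2; d F_2 = (0) du + (2*v) dv
  For the z component: f_3(F) = -9*u*v + 3*u - 3*v^2; d F_3 = (4*u) du + (6*v) dv
Combining and collecting du, dv coefficients:
  coeff of du: -36*u^2*v + 12*u^2 - 3*u*v^2 - 6*u*v + u + 3*v^3 - v^2
  coeff of dv: 9*u^2*v - 3*u^2 - 45*u*v^2 + 16*u*v - 18*v^3 + 2*v
F^* omega = (-36*u^2*v + 12*u^2 - 3*u*v^2 - 6*u*v + u + 3*v^3 - v^2) du + (9*u^2*v - 3*u^2 - 45*u*v^2 + 16*u*v - 18*v^3 + 2*v) dv.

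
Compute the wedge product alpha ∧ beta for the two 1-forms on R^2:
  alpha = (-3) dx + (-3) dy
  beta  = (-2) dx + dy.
alpha ∧ beta = (-9) dx ∧ dy

Distribute the wedge, using dx_i ∧ dx_j = -dx_j ∧ dx_i and dx_i ∧ dx_i = 0. For each pair (i, j) with i < j, the coefficient of dx_i ∧ dx_j in alpha ∧ beta is (alpha_i * beta_j - alpha_j * beta_i). Collecting: alpha ∧ beta = (-9) dx ∧ dy.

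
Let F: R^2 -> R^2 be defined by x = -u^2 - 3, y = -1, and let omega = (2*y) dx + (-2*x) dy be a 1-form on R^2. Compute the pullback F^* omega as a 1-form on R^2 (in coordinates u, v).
F^* omega = (4*u) du

Using F^*(f dg) = (f ∘ F) d(g ∘ F), substitute each coordinate x_i by F_i(u, v) in f_i, and replace dx_i by d F_i = (∂F_i/∂u) du + (∂F_i/∂v) dv.
  For the x component: f_1(F) = -2; d F_1 = (-2*u) du + (0) dv
  For the y component: f_2(F) = 2*u^2 + 6; d F_2 = (0) du + (0) dv
Combining and collecting du, dv coefficients:
  coeff of du: 4*u
  coeff of dv: 0
F^* omega = (4*u) du.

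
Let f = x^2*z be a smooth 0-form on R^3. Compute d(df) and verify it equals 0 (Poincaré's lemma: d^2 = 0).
d(df) = 0

Step 1: df = sum_i (∂f/∂x_i) dx_i = (2*x*z) dx + (0) dy + (x^2) dz.
Step 2: Apply d again. Using the 1-form formula, the coefficient of dx ∧ dy in d(df) is ∂^2 f/∂x ∂y - ∂^2 f/∂y ∂x = (0) - (0) = 0 (equality of mixed partials for smooth f).
Similarly for dx ∧ dz and dy ∧ dz — all coefficients vanish. So d(df) = 0.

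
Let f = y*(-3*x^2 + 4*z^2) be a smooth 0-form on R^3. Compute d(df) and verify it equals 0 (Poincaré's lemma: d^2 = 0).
d(df) = 0

Step 1: df = sum_i (∂f/∂x_i) dx_i = (-6*x*y) dx + (-3*x^2 + 4*z^2) dy + (8*y*z) dz.
Step 2: Apply d again. Using the 1-form formula, the coefficient of dx ∧ dy in d(df) is ∂^2 f/∂x ∂y - ∂^2 f/∂y ∂x = (-6*x) - (-6*x) = 0 (equality of mixed partials for smooth f).
Similarly for dx ∧ dz and dy ∧ dz — all coefficients vanish. So d(df) = 0.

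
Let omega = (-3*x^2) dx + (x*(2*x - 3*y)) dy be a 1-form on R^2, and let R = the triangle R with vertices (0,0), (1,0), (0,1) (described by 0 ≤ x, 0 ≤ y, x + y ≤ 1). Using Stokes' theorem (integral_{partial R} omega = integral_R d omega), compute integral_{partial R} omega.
integral_(partial R) omega = 1/6

Stokes: integral_partial_R omega = integral_R d omega with d omega = (∂Q/∂x - ∂P/∂y) dx ∧ dy.
  ∂Q/∂x = 4*x - 3*y
  ∂P/∂y = 0
  integrand = ∂Q/∂x - ∂P/∂y = 4*x - 3*y.
Integrating over R: integral_0^1 integral_0^{1-x} (4*x - 3*y) dy dx = 1/6.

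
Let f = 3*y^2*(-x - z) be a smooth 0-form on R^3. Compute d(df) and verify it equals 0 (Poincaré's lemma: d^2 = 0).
d(df) = 0

Step 1: df = sum_i (∂f/∂x_i) dx_i = (-3*y^2) dx + (6*y*(-x - z)) dy + (-3*y^2) dz.
Step 2: Apply d again. Using the 1-form formula, the coefficient of dx ∧ dy in d(df) is ∂^2 f/∂x ∂y - ∂^2 f/∂y ∂x = (-6*y) - (-6*y) = 0 (equality of mixed partials for smooth f).
Similarly for dx ∧ dz and dy ∧ dz — all coefficients vanish. So d(df) = 0.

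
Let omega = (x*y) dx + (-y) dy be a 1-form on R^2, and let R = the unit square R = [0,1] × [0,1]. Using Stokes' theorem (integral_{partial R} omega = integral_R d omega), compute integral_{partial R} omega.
integral_(partial R) omega = -1/2

Stokes: integral_partial_R omega = integral_R d omega with d omega = (∂Q/∂x - ∂P/∂y) dx ∧ dy.
  ∂Q/∂x = 0
  ∂P/∂y = x
  integrand = ∂Q/∂x - ∂P/∂y = -x.
Integrating over R: integral_0^1 integral_0^1 (-x) dx dy = -1/2.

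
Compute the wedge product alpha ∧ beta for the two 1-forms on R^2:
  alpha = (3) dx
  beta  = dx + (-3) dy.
alpha ∧ beta = (-9) dx ∧ dy

Distribute the wedge, using dx_i ∧ dx_j = -dx_j ∧ dx_i and dx_i ∧ dx_i = 0. For each pair (i, j) with i < j, the coefficient of dx_i ∧ dx_j in alpha ∧ beta is (alpha_i * beta_j - alpha_j * beta_i). Collecting: alpha ∧ beta = (-9) dx ∧ dy.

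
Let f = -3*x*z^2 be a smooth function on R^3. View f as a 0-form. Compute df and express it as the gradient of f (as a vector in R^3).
df = (-3*z^2) dx + (0) dy + (-6*x*z) dz; grad f = (-3*z^2, 0, -6*x*z)

For a 0-form f, d f = (∂f/∂x) dx + (∂f/∂y) dy + (∂f/∂z) dz. The components of the vector representation are exactly the entries of grad f in Cartesian coordinates:
  ∂f/∂x = -3*z^2
  ∂f/∂y = 0
  ∂f/∂z = -6*x*z.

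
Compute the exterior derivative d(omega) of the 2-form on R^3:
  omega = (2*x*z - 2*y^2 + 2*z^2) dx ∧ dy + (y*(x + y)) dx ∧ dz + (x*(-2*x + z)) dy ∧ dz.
d(omega) = (-3*x - 2*y + 5*z) dx ∧ dy ∧ dz

For a 2-form omega = sum_{i<j} g_{ij} dx_i ∧ dx_j, the exterior derivative is
  d(omega) = sum_{i<j} d(g_{ij}) ∧ dx_i ∧ dx_j = sum_{i<j, k} (∂g_{ij}/∂x_k) dx_k ∧ dx_i ∧ dx_j.
Expand each term, using dx_k ∧ dx_i ∧ dx_j = sgn(permutation) dx_{(a)} ∧ dx_{(b)} ∧ dx_{(c)} with (a < b < c) sorted:
  d(2*x*z - 2*y^2 + 2*z^2) includes (∂/∂z)(2*x*z - 2*y^2 + 2*z^2) dz = (2*x + 4*z) dz, which multiplied by dx ∧ dy gives (2*x + 4*z) dx ∧ dy ∧ dz
  d(y*(x + y)) includes (∂/∂y)(y*(x + y)) dy = (x + 2*y) dy, which multiplied by dx ∧ dz gives (-x - 2*y) dx ∧ dy ∧ dz
  d(x*(-2*x + z)) includes (∂/∂x)(x*(-2*x + z)) dx = (-4*x + z) dx, which multiplied by dy ∧ dz gives (-4*x + z) dx ∧ dy ∧ dz
Collecting like 3-forms: d(omega) = (-3*x - 2*y + 5*z) dx ∧ dy ∧ dz.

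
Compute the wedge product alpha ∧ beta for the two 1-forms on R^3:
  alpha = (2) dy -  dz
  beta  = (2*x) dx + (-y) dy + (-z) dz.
alpha ∧ beta = (-4*x) dx ∧ dy + (-y - 2*z) dy ∧ dz + (2*x) dx ∧ dz

Distribute the wedge, using dx_i ∧ dx_j = -dx_j ∧ dx_i and dx_i ∧ dx_i = 0. For each pair (i, j) with i < j, the coefficient of dx_i ∧ dx_j in alpha ∧ beta is (alpha_i * beta_j - alpha_j * beta_i). Collecting: alpha ∧ beta = (-4*x) dx ∧ dy + (-y - 2*z) dy ∧ dz + (2*x) dx ∧ dz.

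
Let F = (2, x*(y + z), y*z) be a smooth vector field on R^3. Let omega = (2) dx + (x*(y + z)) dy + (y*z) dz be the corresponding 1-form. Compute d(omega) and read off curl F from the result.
d(omega) = (-x + z) dy ∧ dz + (0) dz ∧ dx + (y + z) dx ∧ dy; curl F = (-x + z, 0, y + z)

d omega = sum_{i<j} (∂f_j/∂x_i - ∂f_i/∂x_j) dx_i ∧ dx_j. Under the identification (dy ∧ dz, dz ∧ dx, dx ∧ dy) ↔ (e_x, e_y, e_z), the coefficients are exactly the components of curl F. Compute:
  ∂R/∂y - ∂Q/∂z = (z) - (x) = -x + z
  ∂P/∂z - ∂R/∂x = (0) - (0) = 0
  ∂Q/∂x - ∂P/∂y = (y + z) - (0) = y + z.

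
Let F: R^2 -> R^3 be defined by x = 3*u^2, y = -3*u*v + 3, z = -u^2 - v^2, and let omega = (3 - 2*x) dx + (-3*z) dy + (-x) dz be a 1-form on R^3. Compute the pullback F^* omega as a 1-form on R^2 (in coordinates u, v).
F^* omega = (-30*u^3 - 9*u^2*v + 18*u - 9*v^3) du + (3*u*(-3*u^2 + 2*u*v - 3*v^2)) dv

Using F^*(f dg) = (f ∘ F) d(g ∘ F), substitute each coordinate x_i by F_i(u, v) in f_i, and replace dx_i by d F_i = (∂F_i/∂u) du + (∂F_i/∂v) dv.
  For the x component: f_1(F) = 3 - 6*u^2; d F_1 = (6*u) du + (0) dv
  For the y component: f_2(F) = 3*u^2 + 3*v^2; d F_2 = (-3*v) du + (-3*u) dv
  For the z component: f_3(F) = -3*u^2; d F_3 = (-2*u) du + (-2*v) dv
Combining and collecting du, dv coefficients:
  coeff of du: -30*u^3 - 9*u^2*v + 18*u - 9*v^3
  coeff of dv: 3*u*(-3*u^2 + 2*u*v - 3*v^2)
F^* omega = (-30*u^3 - 9*u^2*v + 18*u - 9*v^3) du + (3*u*(-3*u^2 + 2*u*v - 3*v^2)) dv.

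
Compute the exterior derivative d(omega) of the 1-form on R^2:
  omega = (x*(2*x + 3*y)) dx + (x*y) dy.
d(omega) = (-3*x + y) dx ∧ dy

For a 1-form omega = sum_i f_i dx_i, the exterior derivative is
  d(omega) = sum_{i < j} (∂f_j/∂x_i - ∂f_i/∂x_j) dx_i ∧ dx_j.
  coefficient of dx ∧ dy: ∂f_2/∂x - ∂f_1/∂y = ∂(x*y)/∂x - ∂(x*(2*x + 3*y))/∂y = -3*x + y
Assembling: d(omega) = (-3*x + y) dx ∧ dy.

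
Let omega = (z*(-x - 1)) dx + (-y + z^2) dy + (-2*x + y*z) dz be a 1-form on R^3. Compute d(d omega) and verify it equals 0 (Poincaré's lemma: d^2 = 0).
d(d omega) = 0

Step 1: d omega = sum_{i<j} (∂f_j/∂x_i - ∂f_i/∂x_j) dx_i ∧ dx_j:
  coeff of dx ∧ dy: 0
  coeff of dx ∧ dz: x - 1
  coeff of dy ∧ dz: -z
Step 2: Apply d again to each 2-form coefficient. The only possible 3-form in R^3 is dx ∧ dy ∧ dz, with coefficient
  ∂(coeff of dy∧dz)/∂x - ∂(coeff of dx∧dz)/∂y + ∂(coeff of dx∧dy)/∂z
  = ∂/∂x (-z) - ∂/∂y (x - 1) + ∂/∂z (0).
Each of these terms simplifies to sums of mixed partials that cancel in pairs. The result is 0 (by equality of mixed partials for smooth functions — Schwarz / Clairaut).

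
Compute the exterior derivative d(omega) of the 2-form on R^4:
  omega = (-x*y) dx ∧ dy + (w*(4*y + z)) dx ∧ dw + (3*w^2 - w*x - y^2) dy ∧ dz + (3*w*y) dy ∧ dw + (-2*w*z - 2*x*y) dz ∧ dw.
d(omega) = (-4*w) dx ∧ dy ∧ dw + (-w - 2*y) dx ∧ dz ∧ dw + (-w) dx ∧ dy ∧ dz + (6*w - 3*x) dy ∧ dz ∧ dw

For a 2-form omega = sum_{i<j} g_{ij} dx_i ∧ dx_j, the exterior derivative is
  d(omega) = sum_{i<j} d(g_{ij}) ∧ dx_i ∧ dx_j = sum_{i<j, k} (∂g_{ij}/∂x_k) dx_k ∧ dx_i ∧ dx_j.
Expand each term, using dx_k ∧ dx_i ∧ dx_j = sgn(permutation) dx_{(a)} ∧ dx_{(b)} ∧ dx_{(c)} with (a < b < c) sorted:
  d(w*(4*y + z)) includes (∂/∂y)(w*(4*y + z)) dy = (4*w) dy, which multiplied by dx ∧ dw gives (-4*w) dx ∧ dy ∧ dw
  d(w*(4*y + z)) includes (∂/∂z)(w*(4*y + z)) dz = (w) dz, which multiplied by dx ∧ dw gives (-w) dx ∧ dz ∧ dw
  d(3*w^2 - w*x - y^2) includes (∂/∂x)(3*w^2 - w*x - y^2) dx = (-w) dx, which multiplied by dy ∧ dz gives (-w) dx ∧ dy ∧ dz
  d(3*w^2 - w*x - y^2) includes (∂/∂w)(3*w^2 - w*x - y^2) dw = (6*w - x) dw, which multiplied by dy ∧ dz gives (6*w - x) dy ∧ dz ∧ dw
  d(-2*w*z - 2*x*y) includes (∂/∂x)(-2*w*z - 2*x*y) dx = (-2*y) dx, which multiplied by dz ∧ dw gives (-2*y) dx ∧ dz ∧ dw
  d(-2*w*z - 2*x*y) includes (∂/∂y)(-2*w*z - 2*x*y) dy = (-2*x) dy, which multiplied by dz ∧ dw gives (-2*x) dy ∧ dz ∧ dw
Collecting like 3-forms: d(omega) = (-4*w) dx ∧ dy ∧ dw + (-w - 2*y) dx ∧ dz ∧ dw + (-w) dx ∧ dy ∧ dz + (6*w - 3*x) dy ∧ dz ∧ dw.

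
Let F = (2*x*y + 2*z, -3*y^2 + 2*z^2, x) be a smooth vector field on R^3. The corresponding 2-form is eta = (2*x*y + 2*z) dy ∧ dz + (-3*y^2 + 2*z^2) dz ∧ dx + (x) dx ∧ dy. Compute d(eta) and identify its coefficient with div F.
d(eta) = (-4*y) dx ∧ dy ∧ dz; div F = -4*y

For a 2-form in R^3 of the form above, applying d gives a 3-form with coefficient ∂P/∂x + ∂Q/∂y + ∂R/∂z:
  ∂P/∂x = 2*y
  ∂Q/∂y = -6*y
  ∂R/∂z = 0
Sum = -4*y, which is exactly div F.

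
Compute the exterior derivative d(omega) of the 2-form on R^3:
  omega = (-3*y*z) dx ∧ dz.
d(omega) = (3*z) dx ∧ dy ∧ dz

For a 2-form omega = sum_{i<j} g_{ij} dx_i ∧ dx_j, the exterior derivative is
  d(omega) = sum_{i<j} d(g_{ij}) ∧ dx_i ∧ dx_j = sum_{i<j, k} (∂g_{ij}/∂x_k) dx_k ∧ dx_i ∧ dx_j.
Expand each term, using dx_k ∧ dx_i ∧ dx_j = sgn(permutation) dx_{(a)} ∧ dx_{(b)} ∧ dx_{(c)} with (a < b < c) sorted:
  d(-3*y*z) includes (∂/∂y)(-3*y*z) dy = (-3*z) dy, which multiplied by dx ∧ dz gives (3*z) dx ∧ dy ∧ dz
Collecting like 3-forms: d(omega) = (3*z) dx ∧ dy ∧ dz.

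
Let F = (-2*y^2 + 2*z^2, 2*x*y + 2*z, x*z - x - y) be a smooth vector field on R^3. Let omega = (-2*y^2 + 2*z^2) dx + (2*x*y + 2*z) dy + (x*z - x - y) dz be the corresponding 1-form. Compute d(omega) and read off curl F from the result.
d(omega) = (-3) dy ∧ dz + (3*z + 1) dz ∧ dx + (6*y) dx ∧ dy; curl F = (-3, 3*z + 1, 6*y)

d omega = sum_{i<j} (∂f_j/∂x_i - ∂f_i/∂x_j) dx_i ∧ dx_j. Under the identification (dy ∧ dz, dz ∧ dx, dx ∧ dy) ↔ (e_x, e_y, e_z), the coefficients are exactly the components of curl F. Compute:
  ∂R/∂y - ∂Q/∂z = (-1) - (2) = -3
  ∂P/∂z - ∂R/∂x = (4*z) - (z - 1) = 3*z + 1
  ∂Q/∂x - ∂P/∂y = (2*y) - (-4*y) = 6*y.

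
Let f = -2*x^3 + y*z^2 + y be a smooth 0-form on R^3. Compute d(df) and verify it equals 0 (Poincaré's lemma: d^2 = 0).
d(df) = 0

Step 1: df = sum_i (∂f/∂x_i) dx_i = (-6*x^2) dx + (z^2 + 1) dy + (2*y*z) dz.
Step 2: Apply d again. Using the 1-form formula, the coefficient of dx ∧ dy in d(df) is ∂^2 f/∂x ∂y - ∂^2 f/∂y ∂x = (0) - (0) = 0 (equality of mixed partials for smooth f).
Similarly for dx ∧ dz and dy ∧ dz — all coefficients vanish. So d(df) = 0.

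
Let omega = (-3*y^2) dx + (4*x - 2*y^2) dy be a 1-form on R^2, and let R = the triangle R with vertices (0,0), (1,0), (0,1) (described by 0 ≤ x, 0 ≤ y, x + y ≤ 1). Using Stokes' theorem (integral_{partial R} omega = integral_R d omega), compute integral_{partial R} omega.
integral_(partial R) omega = 3

Stokes: integral_partial_R omega = integral_R d omega with d omega = (∂Q/∂x - ∂P/∂y) dx ∧ dy.
  ∂Q/∂x = 4
  ∂P/∂y = -6*y
  integrand = ∂Q/∂x - ∂P/∂y = 6*y + 4.
Integrating over R: integral_0^1 integral_0^{1-x} (6*y + 4) dy dx = 3.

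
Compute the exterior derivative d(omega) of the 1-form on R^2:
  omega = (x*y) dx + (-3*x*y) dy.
d(omega) = (-x - 3*y) dx ∧ dy

For a 1-form omega = sum_i f_i dx_i, the exterior derivative is
  d(omega) = sum_{i < j} (∂f_j/∂x_i - ∂f_i/∂x_j) dx_i ∧ dx_j.
  coefficient of dx ∧ dy: ∂f_2/∂x - ∂f_1/∂y = ∂(-3*x*y)/∂x - ∂(x*y)/∂y = -x - 3*y
Assembling: d(omega) = (-x - 3*y) dx ∧ dy.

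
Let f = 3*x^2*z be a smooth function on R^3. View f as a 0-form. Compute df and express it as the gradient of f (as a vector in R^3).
df = (6*x*z) dx + (0) dy + (3*x^2) dz; grad f = (6*x*z, 0, 3*x^2)

For a 0-form f, d f = (∂f/∂x) dx + (∂f/∂y) dy + (∂f/∂z) dz. The components of the vector representation are exactly the entries of grad f in Cartesian coordinates:
  ∂f/∂x = 6*x*z
  ∂f/∂y = 0
  ∂f/∂z = 3*x^2.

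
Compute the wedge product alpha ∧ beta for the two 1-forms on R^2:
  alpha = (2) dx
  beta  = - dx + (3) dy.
alpha ∧ beta = (6) dx ∧ dy

Distribute the wedge, using dx_i ∧ dx_j = -dx_j ∧ dx_i and dx_i ∧ dx_i = 0. For each pair (i, j) with i < j, the coefficient of dx_i ∧ dx_j in alpha ∧ beta is (alpha_i * beta_j - alpha_j * beta_i). Collecting: alpha ∧ beta = (6) dx ∧ dy.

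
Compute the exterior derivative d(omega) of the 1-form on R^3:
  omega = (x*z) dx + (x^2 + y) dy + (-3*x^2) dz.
d(omega) = (2*x) dx ∧ dy + (-7*x) dx ∧ dz

For a 1-form omega = sum_i f_i dx_i, the exterior derivative is
  d(omega) = sum_{i < j} (∂f_j/∂x_i - ∂f_i/∂x_j) dx_i ∧ dx_j.
  coefficient of dx ∧ dy: ∂f_2/∂x - ∂f_1/∂y = ∂(x^2 + y)/∂x - ∂(x*z)/∂y = 2*x
  coefficient of dx ∧ dz: ∂f_3/∂x - ∂f_1/∂z = ∂(-3*x^2)/∂x - ∂(x*z)/∂z = -7*x
Assembling: d(omega) = (2*x) dx ∧ dy + (-7*x) dx ∧ dz.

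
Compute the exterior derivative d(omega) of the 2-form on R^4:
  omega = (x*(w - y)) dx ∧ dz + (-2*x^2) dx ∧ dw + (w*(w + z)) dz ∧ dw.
d(omega) = (x) dx ∧ dy ∧ dz + (x) dx ∧ dz ∧ dw

For a 2-form omega = sum_{i<j} g_{ij} dx_i ∧ dx_j, the exterior derivative is
  d(omega) = sum_{i<j} d(g_{ij}) ∧ dx_i ∧ dx_j = sum_{i<j, k} (∂g_{ij}/∂x_k) dx_k ∧ dx_i ∧ dx_j.
Expand each term, using dx_k ∧ dx_i ∧ dx_j = sgn(permutation) dx_{(a)} ∧ dx_{(b)} ∧ dx_{(c)} with (a < b < c) sorted:
  d(x*(w - y)) includes (∂/∂y)(x*(w - y)) dy = (-x) dy, which multiplied by dx ∧ dz gives (x) dx ∧ dy ∧ dz
  d(x*(w - y)) includes (∂/∂w)(x*(w - y)) dw = (x) dw, which multiplied by dx ∧ dz gives (x) dx ∧ dz ∧ dw
Collecting like 3-forms: d(omega) = (x) dx ∧ dy ∧ dz + (x) dx ∧ dz ∧ dw.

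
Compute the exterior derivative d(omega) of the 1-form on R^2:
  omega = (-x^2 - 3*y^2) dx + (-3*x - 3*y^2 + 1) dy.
d(omega) = (6*y - 3) dx ∧ dy

For a 1-form omega = sum_i f_i dx_i, the exterior derivative is
  d(omega) = sum_{i < j} (∂f_j/∂x_i - ∂f_i/∂x_j) dx_i ∧ dx_j.
  coefficient of dx ∧ dy: ∂f_2/∂x - ∂f_1/∂y = ∂(-3*x - 3*y^2 + 1)/∂x - ∂(-x^2 - 3*y^2)/∂y = 6*y - 3
Assembling: d(omega) = (6*y - 3) dx ∧ dy.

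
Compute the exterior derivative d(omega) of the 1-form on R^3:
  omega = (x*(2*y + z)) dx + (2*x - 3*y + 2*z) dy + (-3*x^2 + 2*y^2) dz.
d(omega) = (2 - 2*x) dx ∧ dy + (-7*x) dx ∧ dz + (4*y - 2) dy ∧ dz

For a 1-form omega = sum_i f_i dx_i, the exterior derivative is
  d(omega) = sum_{i < j} (∂f_j/∂x_i - ∂f_i/∂x_j) dx_i ∧ dx_j.
  coefficient of dx ∧ dy: ∂f_2/∂x - ∂f_1/∂y = ∂(2*x - 3*y + 2*z)/∂x - ∂(x*(2*y + z))/∂y = 2 - 2*x
  coefficient of dx ∧ dz: ∂f_3/∂x - ∂f_1/∂z = ∂(-3*x^2 + 2*y^2)/∂x - ∂(x*(2*y + z))/∂z = -7*x
  coefficient of dy ∧ dz: ∂f_3/∂y - ∂f_2/∂z = ∂(-3*x^2 + 2*y^2)/∂y - ∂(2*x - 3*y + 2*z)/∂z = 4*y - 2
Assembling: d(omega) = (2 - 2*x) dx ∧ dy + (-7*x) dx ∧ dz + (4*y - 2) dy ∧ dz.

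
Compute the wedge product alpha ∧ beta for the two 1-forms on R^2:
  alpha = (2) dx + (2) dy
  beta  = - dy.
alpha ∧ beta = (-2) dx ∧ dy

Distribute the wedge, using dx_i ∧ dx_j = -dx_j ∧ dx_i and dx_i ∧ dx_i = 0. For each pair (i, j) with i < j, the coefficient of dx_i ∧ dx_j in alpha ∧ beta is (alpha_i * beta_j - alpha_j * beta_i). Collecting: alpha ∧ beta = (-2) dx ∧ dy.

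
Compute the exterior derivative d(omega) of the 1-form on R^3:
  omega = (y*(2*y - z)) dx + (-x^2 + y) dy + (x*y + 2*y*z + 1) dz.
d(omega) = (-2*x - 4*y + z) dx ∧ dy + (2*y) dx ∧ dz + (x + 2*z) dy ∧ dz

For a 1-form omega = sum_i f_i dx_i, the exterior derivative is
  d(omega) = sum_{i < j} (∂f_j/∂x_i - ∂f_i/∂x_j) dx_i ∧ dx_j.
  coefficient of dx ∧ dy: ∂f_2/∂x - ∂f_1/∂y = ∂(-x^2 + y)/∂x - ∂(y*(2*y - z))/∂y = -2*x - 4*y + z
  coefficient of dx ∧ dz: ∂f_3/∂x - ∂f_1/∂z = ∂(x*y + 2*y*z + 1)/∂x - ∂(y*(2*y - z))/∂z = 2*y
  coefficient of dy ∧ dz: ∂f_3/∂y - ∂f_2/∂z = ∂(x*y + 2*y*z + 1)/∂y - ∂(-x^2 + y)/∂z = x + 2*z
Assembling: d(omega) = (-2*x - 4*y + z) dx ∧ dy + (2*y) dx ∧ dz + (x + 2*z) dy ∧ dz.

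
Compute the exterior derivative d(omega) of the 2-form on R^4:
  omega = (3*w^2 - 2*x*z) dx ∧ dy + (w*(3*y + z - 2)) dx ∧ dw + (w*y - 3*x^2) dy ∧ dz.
d(omega) = (-8*x) dx ∧ dy ∧ dz + (3*w) dx ∧ dy ∧ dw + (-w) dx ∧ dz ∧ dw + (y) dy ∧ dz ∧ dw

For a 2-form omega = sum_{i<j} g_{ij} dx_i ∧ dx_j, the exterior derivative is
  d(omega) = sum_{i<j} d(g_{ij}) ∧ dx_i ∧ dx_j = sum_{i<j, k} (∂g_{ij}/∂x_k) dx_k ∧ dx_i ∧ dx_j.
Expand each term, using dx_k ∧ dx_i ∧ dx_j = sgn(permutation) dx_{(a)} ∧ dx_{(b)} ∧ dx_{(c)} with (a < b < c) sorted:
  d(3*w^2 - 2*x*z) includes (∂/∂z)(3*w^2 - 2*x*z) dz = (-2*x) dz, which multiplied by dx ∧ dy gives (-2*x) dx ∧ dy ∧ dz
  d(3*w^2 - 2*x*z) includes (∂/∂w)(3*w^2 - 2*x*z) dw = (6*w) dw, which multiplied by dx ∧ dy gives (6*w) dx ∧ dy ∧ dw
  d(w*(3*y + z - 2)) includes (∂/∂y)(w*(3*y + z - 2)) dy = (3*w) dy, which multiplied by dx ∧ dw gives (-3*w) dx ∧ dy ∧ dw
  d(w*(3*y + z - 2)) includes (∂/∂z)(w*(3*y + z - 2)) dz = (w) dz, which multiplied by dx ∧ dw gives (-w) dx ∧ dz ∧ dw
  d(w*y - 3*x^2) includes (∂/∂x)(w*y - 3*x^2) dx = (-6*x) dx, which multiplied by dy ∧ dz gives (-6*x) dx ∧ dy ∧ dz
  d(w*y - 3*x^2) includes (∂/∂w)(w*y - 3*x^2) dw = (y) dw, which multiplied by dy ∧ dz gives (y) dy ∧ dz ∧ dw
Collecting like 3-forms: d(omega) = (-8*x) dx ∧ dy ∧ dz + (3*w) dx ∧ dy ∧ dw + (-w) dx ∧ dz ∧ dw + (y) dy ∧ dz ∧ dw.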